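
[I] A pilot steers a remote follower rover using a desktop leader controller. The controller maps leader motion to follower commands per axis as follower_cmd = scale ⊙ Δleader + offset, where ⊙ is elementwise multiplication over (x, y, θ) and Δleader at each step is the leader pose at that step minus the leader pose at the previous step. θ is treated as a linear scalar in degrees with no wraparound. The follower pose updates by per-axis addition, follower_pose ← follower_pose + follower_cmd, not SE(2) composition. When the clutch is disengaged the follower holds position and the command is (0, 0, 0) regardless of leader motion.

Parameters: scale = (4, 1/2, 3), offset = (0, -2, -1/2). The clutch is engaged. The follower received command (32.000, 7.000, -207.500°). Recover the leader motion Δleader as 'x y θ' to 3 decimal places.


8.000 18.000 -69.000

axis x: (32.000 − 0) / (4) = 8.000
axis y: (7.000 − -2) / (1/2) = 18.000
axis θ: (-207.500 − -1/2) / (3) = -69.000


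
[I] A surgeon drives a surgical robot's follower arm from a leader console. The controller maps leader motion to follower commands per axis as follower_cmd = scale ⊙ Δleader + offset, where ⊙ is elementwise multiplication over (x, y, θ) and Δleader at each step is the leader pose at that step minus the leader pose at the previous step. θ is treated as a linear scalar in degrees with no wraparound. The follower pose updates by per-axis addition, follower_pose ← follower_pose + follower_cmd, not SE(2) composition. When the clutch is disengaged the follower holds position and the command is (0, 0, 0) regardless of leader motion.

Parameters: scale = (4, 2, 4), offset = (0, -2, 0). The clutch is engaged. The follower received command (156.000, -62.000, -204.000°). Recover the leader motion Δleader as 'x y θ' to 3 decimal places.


axis x: (156.000 − 0) / (4) = 39.000
axis y: (-62.000 − -2) / (2) = -30.000
axis θ: (-204.000 − 0) / (4) = -51.000

39.000 -30.000 -51.000


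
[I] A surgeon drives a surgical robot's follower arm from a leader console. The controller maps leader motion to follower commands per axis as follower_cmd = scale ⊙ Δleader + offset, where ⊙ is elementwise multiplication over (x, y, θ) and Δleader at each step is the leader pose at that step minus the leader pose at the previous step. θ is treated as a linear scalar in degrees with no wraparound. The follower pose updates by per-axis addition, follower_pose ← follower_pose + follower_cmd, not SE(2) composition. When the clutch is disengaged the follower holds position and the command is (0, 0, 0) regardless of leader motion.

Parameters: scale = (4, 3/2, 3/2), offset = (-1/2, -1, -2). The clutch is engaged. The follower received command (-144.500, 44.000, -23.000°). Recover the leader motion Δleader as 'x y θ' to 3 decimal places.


axis x: (-144.500 − -1/2) / (4) = -36.000
axis y: (44.000 − -1) / (3/2) = 30.000
axis θ: (-23.000 − -2) / (3/2) = -14.000

-36.000 30.000 -14.000


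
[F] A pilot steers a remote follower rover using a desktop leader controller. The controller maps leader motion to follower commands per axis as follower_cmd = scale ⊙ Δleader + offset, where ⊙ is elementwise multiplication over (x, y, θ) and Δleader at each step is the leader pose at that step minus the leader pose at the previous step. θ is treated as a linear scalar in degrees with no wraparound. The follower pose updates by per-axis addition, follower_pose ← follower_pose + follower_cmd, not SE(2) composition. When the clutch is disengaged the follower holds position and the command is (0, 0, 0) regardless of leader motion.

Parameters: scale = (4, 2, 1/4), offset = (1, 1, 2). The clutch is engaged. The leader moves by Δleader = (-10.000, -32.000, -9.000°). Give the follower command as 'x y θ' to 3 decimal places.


-39.000 -63.000 -0.250

axis x: 4·-10.000 + 1 = -39.000
axis y: 2·-32.000 + 1 = -63.000
axis θ: 1/4·-9.000 + 2 = -0.250


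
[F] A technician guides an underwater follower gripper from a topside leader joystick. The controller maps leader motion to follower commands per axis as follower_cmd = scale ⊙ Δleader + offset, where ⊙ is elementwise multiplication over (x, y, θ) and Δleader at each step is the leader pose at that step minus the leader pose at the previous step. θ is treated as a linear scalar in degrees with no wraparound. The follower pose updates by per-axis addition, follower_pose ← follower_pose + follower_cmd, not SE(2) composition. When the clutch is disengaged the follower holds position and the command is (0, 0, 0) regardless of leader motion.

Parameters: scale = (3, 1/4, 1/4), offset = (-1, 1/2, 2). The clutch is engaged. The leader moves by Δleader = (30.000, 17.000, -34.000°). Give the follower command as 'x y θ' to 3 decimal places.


89.000 4.750 -6.500

axis x: 3·30.000 + -1 = 89.000
axis y: 1/4·17.000 + 1/2 = 4.750
axis θ: 1/4·-34.000 + 2 = -6.500


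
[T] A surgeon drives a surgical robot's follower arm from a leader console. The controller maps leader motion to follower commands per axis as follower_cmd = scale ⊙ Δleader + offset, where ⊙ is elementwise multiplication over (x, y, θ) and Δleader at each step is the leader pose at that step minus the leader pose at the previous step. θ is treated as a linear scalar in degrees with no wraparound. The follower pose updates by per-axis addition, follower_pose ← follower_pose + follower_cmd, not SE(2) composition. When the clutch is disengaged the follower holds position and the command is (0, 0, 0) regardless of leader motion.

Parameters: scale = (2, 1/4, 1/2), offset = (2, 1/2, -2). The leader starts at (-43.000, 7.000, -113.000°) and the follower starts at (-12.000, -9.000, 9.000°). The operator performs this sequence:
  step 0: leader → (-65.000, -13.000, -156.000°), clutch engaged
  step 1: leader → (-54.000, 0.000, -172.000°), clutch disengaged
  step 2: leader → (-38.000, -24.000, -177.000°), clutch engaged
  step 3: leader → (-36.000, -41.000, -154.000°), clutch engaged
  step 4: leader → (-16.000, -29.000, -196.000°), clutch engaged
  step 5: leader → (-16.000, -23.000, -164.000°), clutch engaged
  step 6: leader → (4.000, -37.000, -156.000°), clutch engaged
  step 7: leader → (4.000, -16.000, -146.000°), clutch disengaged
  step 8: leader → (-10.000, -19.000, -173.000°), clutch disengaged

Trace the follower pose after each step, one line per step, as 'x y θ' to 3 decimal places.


step 0: Δleader=(-22.000, -20.000, -43.000°), engaged; cmd=(-42.000, -4.500, -23.500°) → follower=(-54.000, -13.500, -14.500°)
step 1: Δleader=(11.000, 13.000, -16.000°), disengaged; cmd=(0,0,0) → follower holds at (-54.000, -13.500, -14.500°)
step 2: Δleader=(16.000, -24.000, -5.000°), engaged; cmd=(34.000, -5.500, -4.500°) → follower=(-20.000, -19.000, -19.000°)
step 3: Δleader=(2.000, -17.000, 23.000°), engaged; cmd=(6.000, -3.750, 9.500°) → follower=(-14.000, -22.750, -9.500°)
step 4: Δleader=(20.000, 12.000, -42.000°), engaged; cmd=(42.000, 3.500, -23.000°) → follower=(28.000, -19.250, -32.500°)
step 5: Δleader=(0.000, 6.000, 32.000°), engaged; cmd=(2.000, 2.000, 14.000°) → follower=(30.000, -17.250, -18.500°)
step 6: Δleader=(20.000, -14.000, 8.000°), engaged; cmd=(42.000, -3.000, 2.000°) → follower=(72.000, -20.250, -16.500°)
step 7: Δleader=(0.000, 21.000, 10.000°), disengaged; cmd=(0,0,0) → follower holds at (72.000, -20.250, -16.500°)
step 8: Δleader=(-14.000, -3.000, -27.000°), disengaged; cmd=(0,0,0) → follower holds at (72.000, -20.250, -16.500°)

-54.000 -13.500 -14.500
-54.000 -13.500 -14.500
-20.000 -19.000 -19.000
-14.000 -22.750 -9.500
28.000 -19.250 -32.500
30.000 -17.250 -18.500
72.000 -20.250 -16.500
72.000 -20.250 -16.500
72.000 -20.250 -16.500


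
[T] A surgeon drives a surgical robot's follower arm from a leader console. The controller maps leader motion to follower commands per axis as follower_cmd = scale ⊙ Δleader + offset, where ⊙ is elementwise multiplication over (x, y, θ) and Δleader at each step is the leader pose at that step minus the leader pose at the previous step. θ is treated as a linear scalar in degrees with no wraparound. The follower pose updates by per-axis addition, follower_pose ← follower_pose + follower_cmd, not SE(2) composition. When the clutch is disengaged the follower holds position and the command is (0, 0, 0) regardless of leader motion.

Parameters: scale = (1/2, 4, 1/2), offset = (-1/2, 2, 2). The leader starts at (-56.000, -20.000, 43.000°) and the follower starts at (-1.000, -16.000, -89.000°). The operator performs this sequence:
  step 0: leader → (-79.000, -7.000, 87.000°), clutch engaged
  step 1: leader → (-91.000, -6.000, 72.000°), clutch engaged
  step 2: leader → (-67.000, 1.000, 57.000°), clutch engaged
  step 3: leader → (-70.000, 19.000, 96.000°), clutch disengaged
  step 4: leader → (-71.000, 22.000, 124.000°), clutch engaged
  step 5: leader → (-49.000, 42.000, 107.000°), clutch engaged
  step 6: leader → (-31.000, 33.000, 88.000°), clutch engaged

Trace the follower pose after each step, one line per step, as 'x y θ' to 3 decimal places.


-13.000 38.000 -65.000
-19.500 44.000 -70.500
-8.000 74.000 -76.000
-8.000 74.000 -76.000
-9.000 88.000 -60.000
1.500 170.000 -66.500
10.000 136.000 -74.000

step 0: Δleader=(-23.000, 13.000, 44.000°), engaged; cmd=(-12.000, 54.000, 24.000°) → follower=(-13.000, 38.000, -65.000°)
step 1: Δleader=(-12.000, 1.000, -15.000°), engaged; cmd=(-6.500, 6.000, -5.500°) → follower=(-19.500, 44.000, -70.500°)
step 2: Δleader=(24.000, 7.000, -15.000°), engaged; cmd=(11.500, 30.000, -5.500°) → follower=(-8.000, 74.000, -76.000°)
step 3: Δleader=(-3.000, 18.000, 39.000°), disengaged; cmd=(0,0,0) → follower holds at (-8.000, 74.000, -76.000°)
step 4: Δleader=(-1.000, 3.000, 28.000°), engaged; cmd=(-1.000, 14.000, 16.000°) → follower=(-9.000, 88.000, -60.000°)
step 5: Δleader=(22.000, 20.000, -17.000°), engaged; cmd=(10.500, 82.000, -6.500°) → follower=(1.500, 170.000, -66.500°)
step 6: Δleader=(18.000, -9.000, -19.000°), engaged; cmd=(8.500, -34.000, -7.500°) → follower=(10.000, 136.000, -74.000°)


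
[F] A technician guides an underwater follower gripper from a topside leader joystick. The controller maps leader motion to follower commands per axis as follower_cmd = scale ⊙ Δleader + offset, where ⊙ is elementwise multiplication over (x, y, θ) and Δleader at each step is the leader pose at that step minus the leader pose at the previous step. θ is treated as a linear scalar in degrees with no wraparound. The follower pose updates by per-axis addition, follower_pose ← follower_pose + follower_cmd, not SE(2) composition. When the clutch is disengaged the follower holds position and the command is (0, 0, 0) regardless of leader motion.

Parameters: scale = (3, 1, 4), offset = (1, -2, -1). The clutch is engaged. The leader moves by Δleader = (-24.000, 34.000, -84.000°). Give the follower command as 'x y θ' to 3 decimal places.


-71.000 32.000 -337.000

axis x: 3·-24.000 + 1 = -71.000
axis y: 1·34.000 + -2 = 32.000
axis θ: 4·-84.000 + -1 = -337.000


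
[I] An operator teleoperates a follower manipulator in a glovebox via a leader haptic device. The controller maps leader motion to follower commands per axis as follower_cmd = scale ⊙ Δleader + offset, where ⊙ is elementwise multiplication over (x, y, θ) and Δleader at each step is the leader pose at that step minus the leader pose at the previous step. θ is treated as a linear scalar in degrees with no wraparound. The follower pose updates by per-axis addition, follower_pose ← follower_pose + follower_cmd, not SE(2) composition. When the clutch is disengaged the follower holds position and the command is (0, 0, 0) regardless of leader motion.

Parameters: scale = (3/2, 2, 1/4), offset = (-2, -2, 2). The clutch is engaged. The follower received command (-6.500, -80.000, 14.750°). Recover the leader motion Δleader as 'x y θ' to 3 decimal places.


axis x: (-6.500 − -2) / (3/2) = -3.000
axis y: (-80.000 − -2) / (2) = -39.000
axis θ: (14.750 − 2) / (1/4) = 51.000

-3.000 -39.000 51.000


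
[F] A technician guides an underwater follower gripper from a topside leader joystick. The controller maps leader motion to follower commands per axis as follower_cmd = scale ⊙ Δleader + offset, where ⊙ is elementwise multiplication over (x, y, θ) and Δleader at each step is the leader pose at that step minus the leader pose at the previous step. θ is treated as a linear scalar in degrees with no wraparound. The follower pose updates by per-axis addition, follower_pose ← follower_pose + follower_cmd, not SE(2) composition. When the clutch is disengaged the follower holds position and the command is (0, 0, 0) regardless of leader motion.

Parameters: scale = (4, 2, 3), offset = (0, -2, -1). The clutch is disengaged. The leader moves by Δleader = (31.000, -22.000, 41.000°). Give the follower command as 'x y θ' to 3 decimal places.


0.000 0.000 0.000

clutch disengaged → follower holds; cmd = (0, 0, 0)


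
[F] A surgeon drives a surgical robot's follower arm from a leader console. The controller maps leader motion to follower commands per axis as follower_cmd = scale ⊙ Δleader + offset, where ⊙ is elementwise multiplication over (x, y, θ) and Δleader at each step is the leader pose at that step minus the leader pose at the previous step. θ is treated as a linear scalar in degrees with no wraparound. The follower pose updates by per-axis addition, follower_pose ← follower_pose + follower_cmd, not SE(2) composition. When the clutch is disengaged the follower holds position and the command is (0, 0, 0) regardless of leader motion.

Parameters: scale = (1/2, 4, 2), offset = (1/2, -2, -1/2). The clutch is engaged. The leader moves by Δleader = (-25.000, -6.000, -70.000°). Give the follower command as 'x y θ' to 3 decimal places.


-12.000 -26.000 -140.500

axis x: 1/2·-25.000 + 1/2 = -12.000
axis y: 4·-6.000 + -2 = -26.000
axis θ: 2·-70.000 + -1/2 = -140.500


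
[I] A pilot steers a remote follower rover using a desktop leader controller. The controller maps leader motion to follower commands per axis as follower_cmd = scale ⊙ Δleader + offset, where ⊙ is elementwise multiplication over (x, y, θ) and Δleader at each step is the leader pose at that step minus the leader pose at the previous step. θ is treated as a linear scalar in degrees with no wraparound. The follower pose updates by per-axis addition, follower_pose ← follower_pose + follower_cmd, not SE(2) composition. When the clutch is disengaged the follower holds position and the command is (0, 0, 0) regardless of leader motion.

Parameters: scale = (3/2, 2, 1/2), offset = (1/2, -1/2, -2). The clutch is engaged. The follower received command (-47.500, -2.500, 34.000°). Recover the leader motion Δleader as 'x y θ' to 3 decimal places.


-32.000 -1.000 72.000

axis x: (-47.500 − 1/2) / (3/2) = -32.000
axis y: (-2.500 − -1/2) / (2) = -1.000
axis θ: (34.000 − -2) / (1/2) = 72.000


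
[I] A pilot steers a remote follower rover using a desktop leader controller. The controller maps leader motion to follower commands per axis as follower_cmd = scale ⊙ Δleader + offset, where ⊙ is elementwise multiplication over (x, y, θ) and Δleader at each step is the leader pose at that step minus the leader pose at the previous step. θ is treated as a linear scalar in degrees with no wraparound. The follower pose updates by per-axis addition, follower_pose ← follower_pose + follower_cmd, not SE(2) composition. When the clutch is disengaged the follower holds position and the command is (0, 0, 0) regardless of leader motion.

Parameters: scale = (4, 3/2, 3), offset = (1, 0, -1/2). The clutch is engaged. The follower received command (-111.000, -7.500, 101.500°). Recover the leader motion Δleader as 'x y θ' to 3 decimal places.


axis x: (-111.000 − 1) / (4) = -28.000
axis y: (-7.500 − 0) / (3/2) = -5.000
axis θ: (101.500 − -1/2) / (3) = 34.000

-28.000 -5.000 34.000


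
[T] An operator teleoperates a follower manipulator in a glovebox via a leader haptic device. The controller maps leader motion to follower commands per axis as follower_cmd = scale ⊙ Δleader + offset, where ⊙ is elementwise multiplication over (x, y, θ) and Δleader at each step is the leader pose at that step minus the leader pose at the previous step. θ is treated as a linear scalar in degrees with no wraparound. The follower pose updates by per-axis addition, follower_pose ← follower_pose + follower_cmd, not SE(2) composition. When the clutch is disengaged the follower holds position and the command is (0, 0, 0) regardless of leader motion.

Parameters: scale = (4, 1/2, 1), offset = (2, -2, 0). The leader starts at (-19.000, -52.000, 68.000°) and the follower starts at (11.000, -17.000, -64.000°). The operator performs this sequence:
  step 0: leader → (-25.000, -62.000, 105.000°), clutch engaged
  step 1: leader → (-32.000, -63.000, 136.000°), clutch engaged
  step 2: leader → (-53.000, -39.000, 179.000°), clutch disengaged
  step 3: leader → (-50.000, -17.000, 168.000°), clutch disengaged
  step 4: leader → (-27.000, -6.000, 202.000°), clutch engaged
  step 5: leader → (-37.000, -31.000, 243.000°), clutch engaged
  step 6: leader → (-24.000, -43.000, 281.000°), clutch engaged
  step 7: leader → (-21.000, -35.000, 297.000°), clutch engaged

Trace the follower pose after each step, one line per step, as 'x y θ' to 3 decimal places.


-11.000 -24.000 -27.000
-37.000 -26.500 4.000
-37.000 -26.500 4.000
-37.000 -26.500 4.000
57.000 -23.000 38.000
19.000 -37.500 79.000
73.000 -45.500 117.000
87.000 -43.500 133.000

step 0: Δleader=(-6.000, -10.000, 37.000°), engaged; cmd=(-22.000, -7.000, 37.000°) → follower=(-11.000, -24.000, -27.000°)
step 1: Δleader=(-7.000, -1.000, 31.000°), engaged; cmd=(-26.000, -2.500, 31.000°) → follower=(-37.000, -26.500, 4.000°)
step 2: Δleader=(-21.000, 24.000, 43.000°), disengaged; cmd=(0,0,0) → follower holds at (-37.000, -26.500, 4.000°)
step 3: Δleader=(3.000, 22.000, -11.000°), disengaged; cmd=(0,0,0) → follower holds at (-37.000, -26.500, 4.000°)
step 4: Δleader=(23.000, 11.000, 34.000°), engaged; cmd=(94.000, 3.500, 34.000°) → follower=(57.000, -23.000, 38.000°)
step 5: Δleader=(-10.000, -25.000, 41.000°), engaged; cmd=(-38.000, -14.500, 41.000°) → follower=(19.000, -37.500, 79.000°)
step 6: Δleader=(13.000, -12.000, 38.000°), engaged; cmd=(54.000, -8.000, 38.000°) → follower=(73.000, -45.500, 117.000°)
step 7: Δleader=(3.000, 8.000, 16.000°), engaged; cmd=(14.000, 2.000, 16.000°) → follower=(87.000, -43.500, 133.000°)


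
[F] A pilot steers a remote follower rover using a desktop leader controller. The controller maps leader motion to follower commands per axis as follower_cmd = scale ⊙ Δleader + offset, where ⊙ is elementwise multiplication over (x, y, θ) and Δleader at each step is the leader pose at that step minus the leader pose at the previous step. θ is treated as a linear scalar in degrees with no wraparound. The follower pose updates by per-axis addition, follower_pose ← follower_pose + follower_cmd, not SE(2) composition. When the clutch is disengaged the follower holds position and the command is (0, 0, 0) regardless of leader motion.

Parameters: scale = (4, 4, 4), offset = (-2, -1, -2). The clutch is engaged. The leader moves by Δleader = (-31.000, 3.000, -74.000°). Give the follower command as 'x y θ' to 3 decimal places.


axis x: 4·-31.000 + -2 = -126.000
axis y: 4·3.000 + -1 = 11.000
axis θ: 4·-74.000 + -2 = -298.000

-126.000 11.000 -298.000


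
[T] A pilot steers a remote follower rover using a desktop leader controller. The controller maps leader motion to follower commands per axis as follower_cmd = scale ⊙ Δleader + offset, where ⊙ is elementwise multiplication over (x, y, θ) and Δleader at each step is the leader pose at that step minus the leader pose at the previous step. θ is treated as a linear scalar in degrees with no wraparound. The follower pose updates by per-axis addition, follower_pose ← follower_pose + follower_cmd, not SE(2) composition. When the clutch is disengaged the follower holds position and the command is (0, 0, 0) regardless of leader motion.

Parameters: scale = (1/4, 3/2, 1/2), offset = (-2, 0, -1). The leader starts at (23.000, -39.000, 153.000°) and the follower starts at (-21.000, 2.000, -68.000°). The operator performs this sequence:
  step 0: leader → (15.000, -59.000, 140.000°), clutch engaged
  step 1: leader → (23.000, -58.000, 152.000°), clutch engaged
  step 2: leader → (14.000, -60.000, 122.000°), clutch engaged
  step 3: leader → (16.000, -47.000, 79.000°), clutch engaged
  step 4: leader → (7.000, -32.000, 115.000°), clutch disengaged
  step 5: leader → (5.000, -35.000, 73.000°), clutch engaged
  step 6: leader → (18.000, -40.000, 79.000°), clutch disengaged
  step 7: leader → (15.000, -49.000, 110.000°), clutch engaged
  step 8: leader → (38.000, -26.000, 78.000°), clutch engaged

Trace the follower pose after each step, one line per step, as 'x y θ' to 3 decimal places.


-25.000 -28.000 -75.500
-25.000 -26.500 -70.500
-29.250 -29.500 -86.500
-30.750 -10.000 -109.000
-30.750 -10.000 -109.000
-33.250 -14.500 -131.000
-33.250 -14.500 -131.000
-36.000 -28.000 -116.500
-32.250 6.500 -133.500

step 0: Δleader=(-8.000, -20.000, -13.000°), engaged; cmd=(-4.000, -30.000, -7.500°) → follower=(-25.000, -28.000, -75.500°)
step 1: Δleader=(8.000, 1.000, 12.000°), engaged; cmd=(0.000, 1.500, 5.000°) → follower=(-25.000, -26.500, -70.500°)
step 2: Δleader=(-9.000, -2.000, -30.000°), engaged; cmd=(-4.250, -3.000, -16.000°) → follower=(-29.250, -29.500, -86.500°)
step 3: Δleader=(2.000, 13.000, -43.000°), engaged; cmd=(-1.500, 19.500, -22.500°) → follower=(-30.750, -10.000, -109.000°)
step 4: Δleader=(-9.000, 15.000, 36.000°), disengaged; cmd=(0,0,0) → follower holds at (-30.750, -10.000, -109.000°)
step 5: Δleader=(-2.000, -3.000, -42.000°), engaged; cmd=(-2.500, -4.500, -22.000°) → follower=(-33.250, -14.500, -131.000°)
step 6: Δleader=(13.000, -5.000, 6.000°), disengaged; cmd=(0,0,0) → follower holds at (-33.250, -14.500, -131.000°)
step 7: Δleader=(-3.000, -9.000, 31.000°), engaged; cmd=(-2.750, -13.500, 14.500°) → follower=(-36.000, -28.000, -116.500°)
step 8: Δleader=(23.000, 23.000, -32.000°), engaged; cmd=(3.750, 34.500, -17.000°) → follower=(-32.250, 6.500, -133.500°)


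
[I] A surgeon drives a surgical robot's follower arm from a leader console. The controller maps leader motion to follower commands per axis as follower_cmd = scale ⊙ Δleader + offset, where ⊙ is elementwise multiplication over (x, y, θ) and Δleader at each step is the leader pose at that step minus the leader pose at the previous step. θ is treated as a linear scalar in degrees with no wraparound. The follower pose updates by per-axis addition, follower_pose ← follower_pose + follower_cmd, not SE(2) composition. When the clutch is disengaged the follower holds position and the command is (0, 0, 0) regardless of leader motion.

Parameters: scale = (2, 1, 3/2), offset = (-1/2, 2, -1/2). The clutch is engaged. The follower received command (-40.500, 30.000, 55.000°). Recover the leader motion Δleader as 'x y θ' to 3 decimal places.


-20.000 28.000 37.000

axis x: (-40.500 − -1/2) / (2) = -20.000
axis y: (30.000 − 2) / (1) = 28.000
axis θ: (55.000 − -1/2) / (3/2) = 37.000


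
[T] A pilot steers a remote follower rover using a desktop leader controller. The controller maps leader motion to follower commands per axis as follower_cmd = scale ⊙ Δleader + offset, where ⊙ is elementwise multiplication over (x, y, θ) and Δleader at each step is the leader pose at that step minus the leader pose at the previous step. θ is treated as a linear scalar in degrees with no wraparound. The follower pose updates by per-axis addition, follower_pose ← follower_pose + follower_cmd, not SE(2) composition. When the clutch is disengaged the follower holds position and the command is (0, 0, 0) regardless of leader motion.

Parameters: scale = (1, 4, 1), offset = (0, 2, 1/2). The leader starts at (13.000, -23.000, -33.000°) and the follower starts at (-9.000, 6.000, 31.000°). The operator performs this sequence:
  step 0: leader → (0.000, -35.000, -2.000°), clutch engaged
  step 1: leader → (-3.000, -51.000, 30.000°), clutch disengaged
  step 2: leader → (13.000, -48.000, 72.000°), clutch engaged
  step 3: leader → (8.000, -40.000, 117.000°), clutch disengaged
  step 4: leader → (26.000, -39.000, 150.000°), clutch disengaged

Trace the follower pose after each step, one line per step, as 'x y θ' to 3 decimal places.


-22.000 -40.000 62.500
-22.000 -40.000 62.500
-6.000 -26.000 105.000
-6.000 -26.000 105.000
-6.000 -26.000 105.000

step 0: Δleader=(-13.000, -12.000, 31.000°), engaged; cmd=(-13.000, -46.000, 31.500°) → follower=(-22.000, -40.000, 62.500°)
step 1: Δleader=(-3.000, -16.000, 32.000°), disengaged; cmd=(0,0,0) → follower holds at (-22.000, -40.000, 62.500°)
step 2: Δleader=(16.000, 3.000, 42.000°), engaged; cmd=(16.000, 14.000, 42.500°) → follower=(-6.000, -26.000, 105.000°)
step 3: Δleader=(-5.000, 8.000, 45.000°), disengaged; cmd=(0,0,0) → follower holds at (-6.000, -26.000, 105.000°)
step 4: Δleader=(18.000, 1.000, 33.000°), disengaged; cmd=(0,0,0) → follower holds at (-6.000, -26.000, 105.000°)


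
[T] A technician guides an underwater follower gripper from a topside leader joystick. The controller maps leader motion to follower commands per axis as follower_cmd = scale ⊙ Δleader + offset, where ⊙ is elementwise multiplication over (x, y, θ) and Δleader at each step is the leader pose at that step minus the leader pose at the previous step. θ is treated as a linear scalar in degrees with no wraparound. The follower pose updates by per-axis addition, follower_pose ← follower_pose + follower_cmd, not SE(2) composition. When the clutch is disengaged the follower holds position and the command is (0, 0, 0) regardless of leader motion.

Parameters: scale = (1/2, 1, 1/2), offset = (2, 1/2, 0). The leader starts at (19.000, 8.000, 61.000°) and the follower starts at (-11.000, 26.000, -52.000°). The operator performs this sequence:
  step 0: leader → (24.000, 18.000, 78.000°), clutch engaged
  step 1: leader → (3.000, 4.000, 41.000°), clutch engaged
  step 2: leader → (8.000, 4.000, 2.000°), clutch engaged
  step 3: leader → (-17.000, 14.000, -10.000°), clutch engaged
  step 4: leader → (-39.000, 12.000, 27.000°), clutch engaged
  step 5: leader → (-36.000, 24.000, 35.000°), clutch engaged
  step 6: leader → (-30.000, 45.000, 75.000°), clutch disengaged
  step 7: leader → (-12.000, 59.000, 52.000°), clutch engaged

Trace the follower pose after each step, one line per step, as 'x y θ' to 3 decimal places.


step 0: Δleader=(5.000, 10.000, 17.000°), engaged; cmd=(4.500, 10.500, 8.500°) → follower=(-6.500, 36.500, -43.500°)
step 1: Δleader=(-21.000, -14.000, -37.000°), engaged; cmd=(-8.500, -13.500, -18.500°) → follower=(-15.000, 23.000, -62.000°)
step 2: Δleader=(5.000, 0.000, -39.000°), engaged; cmd=(4.500, 0.500, -19.500°) → follower=(-10.500, 23.500, -81.500°)
step 3: Δleader=(-25.000, 10.000, -12.000°), engaged; cmd=(-10.500, 10.500, -6.000°) → follower=(-21.000, 34.000, -87.500°)
step 4: Δleader=(-22.000, -2.000, 37.000°), engaged; cmd=(-9.000, -1.500, 18.500°) → follower=(-30.000, 32.500, -69.000°)
step 5: Δleader=(3.000, 12.000, 8.000°), engaged; cmd=(3.500, 12.500, 4.000°) → follower=(-26.500, 45.000, -65.000°)
step 6: Δleader=(6.000, 21.000, 40.000°), disengaged; cmd=(0,0,0) → follower holds at (-26.500, 45.000, -65.000°)
step 7: Δleader=(18.000, 14.000, -23.000°), engaged; cmd=(11.000, 14.500, -11.500°) → follower=(-15.500, 59.500, -76.500°)

-6.500 36.500 -43.500
-15.000 23.000 -62.000
-10.500 23.500 -81.500
-21.000 34.000 -87.500
-30.000 32.500 -69.000
-26.500 45.000 -65.000
-26.500 45.000 -65.000
-15.500 59.500 -76.500


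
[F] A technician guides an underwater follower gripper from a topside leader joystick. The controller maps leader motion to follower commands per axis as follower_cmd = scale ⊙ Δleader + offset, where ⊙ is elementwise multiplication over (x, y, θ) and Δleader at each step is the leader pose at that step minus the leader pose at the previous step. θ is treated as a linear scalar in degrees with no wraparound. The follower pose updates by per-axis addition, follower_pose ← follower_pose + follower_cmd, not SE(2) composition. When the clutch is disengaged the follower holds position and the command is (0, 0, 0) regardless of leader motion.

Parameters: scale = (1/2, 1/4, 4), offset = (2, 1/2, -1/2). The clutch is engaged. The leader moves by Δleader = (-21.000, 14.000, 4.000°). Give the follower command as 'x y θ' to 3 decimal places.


axis x: 1/2·-21.000 + 2 = -8.500
axis y: 1/4·14.000 + 1/2 = 4.000
axis θ: 4·4.000 + -1/2 = 15.500

-8.500 4.000 15.500


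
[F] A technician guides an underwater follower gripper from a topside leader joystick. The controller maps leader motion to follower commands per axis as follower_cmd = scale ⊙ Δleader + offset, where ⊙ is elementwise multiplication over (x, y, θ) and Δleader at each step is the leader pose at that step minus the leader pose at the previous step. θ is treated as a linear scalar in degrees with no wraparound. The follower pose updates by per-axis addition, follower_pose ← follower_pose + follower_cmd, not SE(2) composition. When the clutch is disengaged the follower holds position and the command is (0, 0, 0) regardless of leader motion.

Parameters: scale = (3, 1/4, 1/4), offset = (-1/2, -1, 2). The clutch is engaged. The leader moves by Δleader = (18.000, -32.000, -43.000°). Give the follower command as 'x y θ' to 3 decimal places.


axis x: 3·18.000 + -1/2 = 53.500
axis y: 1/4·-32.000 + -1 = -9.000
axis θ: 1/4·-43.000 + 2 = -8.750

53.500 -9.000 -8.750


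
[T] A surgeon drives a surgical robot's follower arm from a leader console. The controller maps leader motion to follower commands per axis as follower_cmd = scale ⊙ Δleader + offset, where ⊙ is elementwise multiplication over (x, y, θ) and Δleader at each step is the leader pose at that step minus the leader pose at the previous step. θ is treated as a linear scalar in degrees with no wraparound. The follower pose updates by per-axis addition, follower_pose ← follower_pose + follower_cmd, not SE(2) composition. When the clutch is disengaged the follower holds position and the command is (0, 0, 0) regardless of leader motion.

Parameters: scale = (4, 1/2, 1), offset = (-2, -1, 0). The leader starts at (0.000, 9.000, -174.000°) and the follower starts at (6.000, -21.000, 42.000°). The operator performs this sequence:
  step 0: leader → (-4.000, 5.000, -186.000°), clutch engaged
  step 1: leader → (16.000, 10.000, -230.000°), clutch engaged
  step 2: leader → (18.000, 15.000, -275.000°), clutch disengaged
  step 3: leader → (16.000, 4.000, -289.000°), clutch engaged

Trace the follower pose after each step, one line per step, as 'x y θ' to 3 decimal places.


step 0: Δleader=(-4.000, -4.000, -12.000°), engaged; cmd=(-18.000, -3.000, -12.000°) → follower=(-12.000, -24.000, 30.000°)
step 1: Δleader=(20.000, 5.000, -44.000°), engaged; cmd=(78.000, 1.500, -44.000°) → follower=(66.000, -22.500, -14.000°)
step 2: Δleader=(2.000, 5.000, -45.000°), disengaged; cmd=(0,0,0) → follower holds at (66.000, -22.500, -14.000°)
step 3: Δleader=(-2.000, -11.000, -14.000°), engaged; cmd=(-10.000, -6.500, -14.000°) → follower=(56.000, -29.000, -28.000°)

-12.000 -24.000 30.000
66.000 -22.500 -14.000
66.000 -22.500 -14.000
56.000 -29.000 -28.000


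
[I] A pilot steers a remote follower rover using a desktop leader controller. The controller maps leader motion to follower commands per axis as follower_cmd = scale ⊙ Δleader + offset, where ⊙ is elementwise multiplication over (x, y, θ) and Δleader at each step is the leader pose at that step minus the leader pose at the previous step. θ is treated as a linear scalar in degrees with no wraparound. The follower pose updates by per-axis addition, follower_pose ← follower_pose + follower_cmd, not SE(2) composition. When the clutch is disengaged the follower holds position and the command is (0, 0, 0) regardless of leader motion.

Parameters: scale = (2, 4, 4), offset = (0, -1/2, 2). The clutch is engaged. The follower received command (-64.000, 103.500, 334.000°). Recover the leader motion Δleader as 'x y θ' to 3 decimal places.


axis x: (-64.000 − 0) / (2) = -32.000
axis y: (103.500 − -1/2) / (4) = 26.000
axis θ: (334.000 − 2) / (4) = 83.000

-32.000 26.000 83.000


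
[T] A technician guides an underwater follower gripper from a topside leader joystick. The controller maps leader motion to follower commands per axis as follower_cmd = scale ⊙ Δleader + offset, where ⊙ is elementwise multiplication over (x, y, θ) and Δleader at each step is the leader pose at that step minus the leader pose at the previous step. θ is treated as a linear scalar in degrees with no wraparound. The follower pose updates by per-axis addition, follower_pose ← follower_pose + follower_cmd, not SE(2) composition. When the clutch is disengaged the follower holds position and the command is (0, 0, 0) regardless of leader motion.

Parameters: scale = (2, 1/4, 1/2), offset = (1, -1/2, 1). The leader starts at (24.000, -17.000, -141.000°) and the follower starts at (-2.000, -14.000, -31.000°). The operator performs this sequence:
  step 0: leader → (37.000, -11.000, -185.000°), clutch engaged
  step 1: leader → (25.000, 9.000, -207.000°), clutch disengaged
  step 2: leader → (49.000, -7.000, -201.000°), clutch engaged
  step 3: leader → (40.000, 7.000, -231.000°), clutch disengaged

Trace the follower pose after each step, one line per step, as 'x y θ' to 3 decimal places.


25.000 -13.000 -52.000
25.000 -13.000 -52.000
74.000 -17.500 -48.000
74.000 -17.500 -48.000

step 0: Δleader=(13.000, 6.000, -44.000°), engaged; cmd=(27.000, 1.000, -21.000°) → follower=(25.000, -13.000, -52.000°)
step 1: Δleader=(-12.000, 20.000, -22.000°), disengaged; cmd=(0,0,0) → follower holds at (25.000, -13.000, -52.000°)
step 2: Δleader=(24.000, -16.000, 6.000°), engaged; cmd=(49.000, -4.500, 4.000°) → follower=(74.000, -17.500, -48.000°)
step 3: Δleader=(-9.000, 14.000, -30.000°), disengaged; cmd=(0,0,0) → follower holds at (74.000, -17.500, -48.000°)


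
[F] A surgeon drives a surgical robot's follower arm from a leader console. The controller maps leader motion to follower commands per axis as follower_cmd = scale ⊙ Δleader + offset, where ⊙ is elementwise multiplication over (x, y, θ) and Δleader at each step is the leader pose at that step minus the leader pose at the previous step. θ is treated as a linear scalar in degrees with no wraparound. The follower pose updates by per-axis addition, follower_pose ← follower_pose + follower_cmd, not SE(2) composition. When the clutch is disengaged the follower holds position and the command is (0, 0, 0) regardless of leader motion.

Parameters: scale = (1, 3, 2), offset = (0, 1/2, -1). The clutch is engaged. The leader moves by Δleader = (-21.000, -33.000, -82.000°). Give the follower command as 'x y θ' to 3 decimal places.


axis x: 1·-21.000 + 0 = -21.000
axis y: 3·-33.000 + 1/2 = -98.500
axis θ: 2·-82.000 + -1 = -165.000

-21.000 -98.500 -165.000


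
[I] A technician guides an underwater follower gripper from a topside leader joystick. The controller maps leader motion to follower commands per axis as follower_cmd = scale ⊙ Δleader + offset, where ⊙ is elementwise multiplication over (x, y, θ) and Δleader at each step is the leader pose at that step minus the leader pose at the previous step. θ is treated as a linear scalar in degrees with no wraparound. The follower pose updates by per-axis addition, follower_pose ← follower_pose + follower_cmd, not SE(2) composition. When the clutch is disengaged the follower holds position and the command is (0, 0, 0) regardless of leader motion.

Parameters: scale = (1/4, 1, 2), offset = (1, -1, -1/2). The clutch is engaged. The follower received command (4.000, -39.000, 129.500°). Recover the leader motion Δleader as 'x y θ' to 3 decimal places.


12.000 -38.000 65.000

axis x: (4.000 − 1) / (1/4) = 12.000
axis y: (-39.000 − -1) / (1) = -38.000
axis θ: (129.500 − -1/2) / (2) = 65.000


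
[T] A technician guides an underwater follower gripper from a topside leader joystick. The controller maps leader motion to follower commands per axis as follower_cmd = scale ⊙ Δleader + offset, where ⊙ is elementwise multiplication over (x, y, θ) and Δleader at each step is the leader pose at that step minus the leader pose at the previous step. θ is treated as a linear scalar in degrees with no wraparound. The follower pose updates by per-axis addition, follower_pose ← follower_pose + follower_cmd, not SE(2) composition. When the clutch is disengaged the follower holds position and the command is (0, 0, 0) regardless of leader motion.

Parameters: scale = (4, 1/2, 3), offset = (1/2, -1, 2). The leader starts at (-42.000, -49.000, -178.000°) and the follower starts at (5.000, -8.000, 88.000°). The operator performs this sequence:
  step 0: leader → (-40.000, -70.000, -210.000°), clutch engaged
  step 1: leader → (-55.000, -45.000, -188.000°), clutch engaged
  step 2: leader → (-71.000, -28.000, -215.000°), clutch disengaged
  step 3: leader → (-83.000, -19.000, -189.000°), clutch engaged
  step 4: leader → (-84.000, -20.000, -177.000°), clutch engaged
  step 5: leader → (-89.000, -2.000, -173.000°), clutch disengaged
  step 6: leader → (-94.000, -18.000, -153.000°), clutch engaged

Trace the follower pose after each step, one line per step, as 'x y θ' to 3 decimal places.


13.500 -19.500 -6.000
-46.000 -8.000 62.000
-46.000 -8.000 62.000
-93.500 -4.500 142.000
-97.000 -6.000 180.000
-97.000 -6.000 180.000
-116.500 -15.000 242.000

step 0: Δleader=(2.000, -21.000, -32.000°), engaged; cmd=(8.500, -11.500, -94.000°) → follower=(13.500, -19.500, -6.000°)
step 1: Δleader=(-15.000, 25.000, 22.000°), engaged; cmd=(-59.500, 11.500, 68.000°) → follower=(-46.000, -8.000, 62.000°)
step 2: Δleader=(-16.000, 17.000, -27.000°), disengaged; cmd=(0,0,0) → follower holds at (-46.000, -8.000, 62.000°)
step 3: Δleader=(-12.000, 9.000, 26.000°), engaged; cmd=(-47.500, 3.500, 80.000°) → follower=(-93.500, -4.500, 142.000°)
step 4: Δleader=(-1.000, -1.000, 12.000°), engaged; cmd=(-3.500, -1.500, 38.000°) → follower=(-97.000, -6.000, 180.000°)
step 5: Δleader=(-5.000, 18.000, 4.000°), disengaged; cmd=(0,0,0) → follower holds at (-97.000, -6.000, 180.000°)
step 6: Δleader=(-5.000, -16.000, 20.000°), engaged; cmd=(-19.500, -9.000, 62.000°) → follower=(-116.500, -15.000, 242.000°)


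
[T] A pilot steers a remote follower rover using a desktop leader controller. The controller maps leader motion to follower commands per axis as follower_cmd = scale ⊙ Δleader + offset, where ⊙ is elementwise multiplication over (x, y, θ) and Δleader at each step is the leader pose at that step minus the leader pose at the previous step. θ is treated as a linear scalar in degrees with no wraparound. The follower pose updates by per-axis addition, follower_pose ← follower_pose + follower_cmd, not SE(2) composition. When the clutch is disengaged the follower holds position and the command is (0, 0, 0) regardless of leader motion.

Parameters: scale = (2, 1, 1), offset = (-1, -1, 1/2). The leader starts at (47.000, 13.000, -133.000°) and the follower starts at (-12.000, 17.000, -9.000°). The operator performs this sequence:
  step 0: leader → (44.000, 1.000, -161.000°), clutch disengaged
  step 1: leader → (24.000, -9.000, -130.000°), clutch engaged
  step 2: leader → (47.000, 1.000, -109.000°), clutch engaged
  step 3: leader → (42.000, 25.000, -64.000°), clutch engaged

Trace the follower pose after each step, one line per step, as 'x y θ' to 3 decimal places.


-12.000 17.000 -9.000
-53.000 6.000 22.500
-8.000 15.000 44.000
-19.000 38.000 89.500

step 0: Δleader=(-3.000, -12.000, -28.000°), disengaged; cmd=(0,0,0) → follower holds at (-12.000, 17.000, -9.000°)
step 1: Δleader=(-20.000, -10.000, 31.000°), engaged; cmd=(-41.000, -11.000, 31.500°) → follower=(-53.000, 6.000, 22.500°)
step 2: Δleader=(23.000, 10.000, 21.000°), engaged; cmd=(45.000, 9.000, 21.500°) → follower=(-8.000, 15.000, 44.000°)
step 3: Δleader=(-5.000, 24.000, 45.000°), engaged; cmd=(-11.000, 23.000, 45.500°) → follower=(-19.000, 38.000, 89.500°)
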